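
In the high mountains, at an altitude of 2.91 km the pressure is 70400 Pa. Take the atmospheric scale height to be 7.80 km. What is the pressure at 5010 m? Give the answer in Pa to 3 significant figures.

Between two levels, P₂ = P₁ exp(−Δz/H) with Δz = z₂ − z₁.
Δz = 5010.0 − 2910.0 = 2100.0 m; Δz/H = 2100.0/7800.0 = 0.26923.
P₂ = 70400 × exp(−0.26923) = 70400 × 0.76397 = 53783 Pa.

P ≈ 53800 Pa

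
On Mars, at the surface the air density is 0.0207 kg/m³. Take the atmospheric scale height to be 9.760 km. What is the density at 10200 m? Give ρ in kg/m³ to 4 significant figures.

ρ ≈ 0.007279 kg/m³

In an isothermal atmosphere, density decays like pressure: ρ = ρ₀ exp(−z/H).
z/H = 10200/9760.0 = 1.0451; exp(−1.0451) = 0.35166.
ρ = 0.0207 × 0.35166 = 0.0072794 kg/m³.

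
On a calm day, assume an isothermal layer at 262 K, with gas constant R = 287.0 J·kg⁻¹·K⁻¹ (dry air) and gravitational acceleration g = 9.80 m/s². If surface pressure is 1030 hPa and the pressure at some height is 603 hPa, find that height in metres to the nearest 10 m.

Scale height: H = RT/g = 287.0 × 262 / 9.80 = 7672.9 m.
Invert the barometric formula: z = H ln(P₀/P).
P₀/P = 1030/603 = 1.7081; ln(1.7081) = 0.53538.
z = 7672.9 × 0.53538 = 4107.9 m.

z ≈ 4110 m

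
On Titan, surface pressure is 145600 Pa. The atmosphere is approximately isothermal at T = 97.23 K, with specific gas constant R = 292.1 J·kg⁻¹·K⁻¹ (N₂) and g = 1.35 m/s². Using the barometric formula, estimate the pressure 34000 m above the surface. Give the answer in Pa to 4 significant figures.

P ≈ 28930 Pa

Scale height: H = RT/g = 292.1 × 97.23 / 1.35 = 21038 m.
Barometric formula: P = P₀ exp(−z/H).
z/H = 34000/21038 = 1.6161; exp(−1.6161) = 0.19867.
P = 145600 × 0.19867 = 28926 Pa.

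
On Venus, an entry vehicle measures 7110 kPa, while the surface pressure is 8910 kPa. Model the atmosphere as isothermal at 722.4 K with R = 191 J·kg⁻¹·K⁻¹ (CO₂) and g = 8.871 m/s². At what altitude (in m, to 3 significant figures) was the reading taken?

z ≈ 3510 m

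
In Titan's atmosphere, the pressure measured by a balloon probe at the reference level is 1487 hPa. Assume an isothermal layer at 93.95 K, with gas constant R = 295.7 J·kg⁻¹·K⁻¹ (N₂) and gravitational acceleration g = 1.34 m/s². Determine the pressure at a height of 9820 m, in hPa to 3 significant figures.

Scale height: H = RT/g = 295.7 × 93.95 / 1.34 = 20732 m.
Barometric formula: P = P₀ exp(−z/H).
z/H = 9820.0/20732 = 0.47366; exp(−0.47366) = 0.62272.
P = 1487 × 0.62272 = 925.98 hPa.

P ≈ 926 hPa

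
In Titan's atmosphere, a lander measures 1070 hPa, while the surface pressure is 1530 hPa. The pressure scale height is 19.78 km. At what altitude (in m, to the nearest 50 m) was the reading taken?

z ≈ 7050 m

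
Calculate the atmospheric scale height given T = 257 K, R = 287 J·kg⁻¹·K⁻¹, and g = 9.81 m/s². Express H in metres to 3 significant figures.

H ≈ 7520 m

The scale height of an isothermal atmosphere is H = RT/g.
H = 287 × 257 / 9.81 = 73759/9.81 = 7518.8 m.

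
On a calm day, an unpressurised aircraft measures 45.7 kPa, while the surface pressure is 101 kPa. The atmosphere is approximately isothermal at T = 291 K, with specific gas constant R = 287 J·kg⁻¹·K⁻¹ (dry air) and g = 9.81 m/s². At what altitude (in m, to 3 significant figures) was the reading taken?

z ≈ 6750 m

Scale height: H = RT/g = 287 × 291 / 9.81 = 8513.5 m.
Invert the barometric formula: z = H ln(P₀/P).
P₀/P = 101/45.7 = 2.2101; ln(2.2101) = 0.79304.
z = 8513.5 × 0.79304 = 6751.5 m.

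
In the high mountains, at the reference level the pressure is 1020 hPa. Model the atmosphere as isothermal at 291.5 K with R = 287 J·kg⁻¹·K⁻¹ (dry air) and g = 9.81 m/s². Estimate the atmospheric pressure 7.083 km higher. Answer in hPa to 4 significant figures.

P ≈ 444.5 hPa

Scale height: H = RT/g = 287 × 291.5 / 9.81 = 8528.1 m.
Barometric formula: P = P₀ exp(−z/H).
z/H = 7083.0/8528.1 = 0.83055; exp(−0.83055) = 0.43581.
P = 1020 × 0.43581 = 444.53 hPa.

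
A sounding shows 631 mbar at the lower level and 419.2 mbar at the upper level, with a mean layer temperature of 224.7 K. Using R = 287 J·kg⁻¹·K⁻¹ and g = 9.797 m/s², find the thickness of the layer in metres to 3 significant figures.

Δz ≈ 2690 m

Hypsometric equation: Δz = (R T̄/g) ln(P₁/P₂).
R T̄/g = 287 × 224.7 / 9.797 = 6582.5 m.
ln(631/419.2) = ln(1.5052) = 0.40893.
Δz = 6582.5 × 0.40893 = 2691.8 m.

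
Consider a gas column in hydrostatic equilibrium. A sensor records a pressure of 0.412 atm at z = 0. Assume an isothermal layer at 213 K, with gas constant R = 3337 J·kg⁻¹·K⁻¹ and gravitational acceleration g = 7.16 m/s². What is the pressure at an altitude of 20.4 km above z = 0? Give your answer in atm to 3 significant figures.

P ≈ 0.335 atm

Scale height: H = RT/g = 3337 × 213 / 7.16 = 99271 m.
Barometric formula: P = P₀ exp(−z/H).
z/H = 20400/99271 = 0.20550; exp(−0.20550) = 0.81424.
P = 0.412 × 0.81424 = 0.33547 atm.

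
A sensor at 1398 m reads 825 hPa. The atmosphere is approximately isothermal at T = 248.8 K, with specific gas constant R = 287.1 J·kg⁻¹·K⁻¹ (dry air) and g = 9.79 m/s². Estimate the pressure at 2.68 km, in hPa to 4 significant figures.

P ≈ 692.1 hPa

Scale height: H = RT/g = 287.1 × 248.8 / 9.79 = 7296.3 m.
Between two levels, P₂ = P₁ exp(−Δz/H) with Δz = z₂ − z₁.
Δz = 2680.0 − 1398.0 = 1282.0 m; Δz/H = 1282.0/7296.3 = 0.17571.
P₂ = 825 × exp(−0.17571) = 825 × 0.83886 = 692.06 hPa.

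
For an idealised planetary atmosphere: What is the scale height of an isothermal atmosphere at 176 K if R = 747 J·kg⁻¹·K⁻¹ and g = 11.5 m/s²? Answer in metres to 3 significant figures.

H ≈ 11400 m

The scale height of an isothermal atmosphere is H = RT/g.
H = 747 × 176 / 11.5 = 131470/11.5 = 11432 m.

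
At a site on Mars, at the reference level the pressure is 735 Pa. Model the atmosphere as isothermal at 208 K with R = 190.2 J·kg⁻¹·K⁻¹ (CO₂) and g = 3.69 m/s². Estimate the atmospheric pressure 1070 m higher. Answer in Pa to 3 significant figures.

Scale height: H = RT/g = 190.2 × 208 / 3.69 = 10721 m.
Barometric formula: P = P₀ exp(−z/H).
z/H = 1070.0/10721 = 0.099804; exp(−0.099804) = 0.90501.
P = 735 × 0.90501 = 665.18 Pa.

P ≈ 665 Pa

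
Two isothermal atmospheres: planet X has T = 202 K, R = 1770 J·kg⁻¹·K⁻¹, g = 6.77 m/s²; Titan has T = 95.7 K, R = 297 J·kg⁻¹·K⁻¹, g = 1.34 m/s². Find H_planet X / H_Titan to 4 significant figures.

H_planet X/H_Titan ≈ 2.490

H = RT/g for each body.
H_planet X = 1770 × 202 / 6.77 = 52812 m.
H_Titan = 297 × 95.7 / 1.34 = 21211 m.
H_planet X/H_Titan = 52812/21211 = 2.4898.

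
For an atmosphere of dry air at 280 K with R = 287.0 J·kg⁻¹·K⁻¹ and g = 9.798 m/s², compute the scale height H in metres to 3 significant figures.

The scale height of an isothermal atmosphere is H = RT/g.
H = 287.0 × 280 / 9.798 = 80360/9.798 = 8201.7 m.

H ≈ 8200 m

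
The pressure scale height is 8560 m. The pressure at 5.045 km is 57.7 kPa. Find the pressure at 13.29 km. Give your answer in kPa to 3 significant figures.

P ≈ 22.0 kPa

Between two levels, P₂ = P₁ exp(−Δz/H) with Δz = z₂ − z₁.
Δz = 13290 − 5045.0 = 8245.0 m; Δz/H = 8245.0/8560.0 = 0.96320.
P₂ = 57.7 × exp(−0.96320) = 57.7 × 0.38167 = 22.022 kPa.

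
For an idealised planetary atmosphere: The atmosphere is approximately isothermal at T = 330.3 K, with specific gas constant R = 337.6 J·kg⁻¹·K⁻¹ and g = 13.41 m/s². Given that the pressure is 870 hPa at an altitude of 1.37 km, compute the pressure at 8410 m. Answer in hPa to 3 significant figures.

Scale height: H = RT/g = 337.6 × 330.3 / 13.41 = 8315.4 m.
Between two levels, P₂ = P₁ exp(−Δz/H) with Δz = z₂ − z₁.
Δz = 8410.0 − 1370.0 = 7040.0 m; Δz/H = 7040.0/8315.4 = 0.84662.
P₂ = 870 × exp(−0.84662) = 870 × 0.42886 = 373.11 hPa.

P ≈ 373 hPa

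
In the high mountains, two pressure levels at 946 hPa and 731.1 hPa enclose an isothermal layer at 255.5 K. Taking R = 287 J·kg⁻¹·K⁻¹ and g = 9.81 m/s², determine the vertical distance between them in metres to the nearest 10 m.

Δz ≈ 1930 m

Hypsometric equation: Δz = (R T̄/g) ln(P₁/P₂).
R T̄/g = 287 × 255.5 / 9.81 = 7474.9 m.
ln(946/731.1) = ln(1.2939) = 0.25766.
Δz = 7474.9 × 0.25766 = 1926.0 m.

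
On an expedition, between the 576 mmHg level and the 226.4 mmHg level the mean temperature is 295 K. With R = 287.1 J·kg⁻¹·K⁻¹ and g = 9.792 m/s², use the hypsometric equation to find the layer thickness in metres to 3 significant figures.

Δz ≈ 8080 m

Hypsometric equation: Δz = (R T̄/g) ln(P₁/P₂).
R T̄/g = 287.1 × 295 / 9.792 = 8649.4 m.
ln(576/226.4) = ln(2.5442) = 0.93382.
Δz = 8649.4 × 0.93382 = 8077.0 m.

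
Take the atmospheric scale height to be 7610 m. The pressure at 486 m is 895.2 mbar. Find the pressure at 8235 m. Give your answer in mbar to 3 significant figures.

Between two levels, P₂ = P₁ exp(−Δz/H) with Δz = z₂ − z₁.
Δz = 8235.0 − 486.00 = 7749.0 m; Δz/H = 7749.0/7610.0 = 1.0183.
P₂ = 895.2 × exp(−1.0183) = 895.2 × 0.36121 = 323.36 mbar.

P ≈ 323 mbar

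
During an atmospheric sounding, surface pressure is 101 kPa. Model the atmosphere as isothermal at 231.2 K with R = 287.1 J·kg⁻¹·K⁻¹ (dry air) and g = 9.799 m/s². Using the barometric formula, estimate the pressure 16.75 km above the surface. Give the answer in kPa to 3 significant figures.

P ≈ 8.52 kPa

Scale height: H = RT/g = 287.1 × 231.2 / 9.799 = 6773.9 m.
Barometric formula: P = P₀ exp(−z/H).
z/H = 16750/6773.9 = 2.4727; exp(−2.4727) = 0.084357.
P = 101 × 0.084357 = 8.5201 kPa.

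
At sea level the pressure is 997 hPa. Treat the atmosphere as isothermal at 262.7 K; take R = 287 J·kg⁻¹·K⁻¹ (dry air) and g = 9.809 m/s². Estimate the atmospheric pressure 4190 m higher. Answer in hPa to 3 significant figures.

P ≈ 578 hPa

Scale height: H = RT/g = 287 × 262.7 / 9.809 = 7686.3 m.
Barometric formula: P = P₀ exp(−z/H).
z/H = 4190.0/7686.3 = 0.54513; exp(−0.54513) = 0.57977.
P = 997 × 0.57977 = 578.03 hPa.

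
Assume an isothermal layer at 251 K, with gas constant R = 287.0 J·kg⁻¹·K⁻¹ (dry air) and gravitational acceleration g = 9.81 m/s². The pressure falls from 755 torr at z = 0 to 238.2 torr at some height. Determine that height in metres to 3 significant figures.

z ≈ 8470 m

Scale height: H = RT/g = 287.0 × 251 / 9.81 = 7343.2 m.
Invert the barometric formula: z = H ln(P₀/P).
P₀/P = 755/238.2 = 3.1696; ln(3.1696) = 1.1536.
z = 7343.2 × 1.1536 = 8471.1 m.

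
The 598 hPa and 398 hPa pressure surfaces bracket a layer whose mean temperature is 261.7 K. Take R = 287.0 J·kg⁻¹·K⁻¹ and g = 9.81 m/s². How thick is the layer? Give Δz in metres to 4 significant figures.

Hypsometric equation: Δz = (R T̄/g) ln(P₁/P₂).
R T̄/g = 287.0 × 261.7 / 9.81 = 7656.3 m.
ln(598/398) = ln(1.5025) = 0.40713.
Δz = 7656.3 × 0.40713 = 3117.1 m.

Δz ≈ 3117 m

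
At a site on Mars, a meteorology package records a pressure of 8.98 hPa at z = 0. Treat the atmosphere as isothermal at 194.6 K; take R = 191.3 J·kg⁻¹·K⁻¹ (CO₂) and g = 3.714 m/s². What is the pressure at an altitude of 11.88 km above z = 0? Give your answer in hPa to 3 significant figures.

P ≈ 2.74 hPa

Scale height: H = RT/g = 191.3 × 194.6 / 3.714 = 10023 m.
Barometric formula: P = P₀ exp(−z/H).
z/H = 11880/10023 = 1.1853; exp(−1.1853) = 0.30565.
P = 8.98 × 0.30565 = 2.7447 hPa.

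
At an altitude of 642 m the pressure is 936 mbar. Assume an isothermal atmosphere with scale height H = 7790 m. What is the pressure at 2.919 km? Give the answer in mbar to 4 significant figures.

P ≈ 698.8 mbar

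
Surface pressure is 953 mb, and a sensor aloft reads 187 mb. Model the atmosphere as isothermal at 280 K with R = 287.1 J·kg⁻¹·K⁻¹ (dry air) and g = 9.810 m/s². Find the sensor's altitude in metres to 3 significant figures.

Scale height: H = RT/g = 287.1 × 280 / 9.810 = 8194.5 m.
Invert the barometric formula: z = H ln(P₀/P).
P₀/P = 953/187 = 5.0963; ln(5.0963) = 1.6285.
z = 8194.5 × 1.6285 = 13345 m.

z ≈ 13300 m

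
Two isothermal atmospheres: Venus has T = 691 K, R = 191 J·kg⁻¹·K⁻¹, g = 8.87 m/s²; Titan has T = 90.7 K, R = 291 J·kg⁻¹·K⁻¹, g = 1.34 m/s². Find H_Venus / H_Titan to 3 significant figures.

H = RT/g for each body.
H_Venus = 191 × 691 / 8.87 = 14879 m.
H_Titan = 291 × 90.7 / 1.34 = 19697 m.
H_Venus/H_Titan = 14879/19697 = 0.75539.

H_Venus/H_Titan ≈ 0.755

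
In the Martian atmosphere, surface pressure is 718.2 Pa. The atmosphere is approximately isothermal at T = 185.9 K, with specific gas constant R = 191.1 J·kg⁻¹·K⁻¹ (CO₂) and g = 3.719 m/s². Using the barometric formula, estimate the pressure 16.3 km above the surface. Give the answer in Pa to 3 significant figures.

Scale height: H = RT/g = 191.1 × 185.9 / 3.719 = 9552.4 m.
Barometric formula: P = P₀ exp(−z/H).
z/H = 16300/9552.4 = 1.7064; exp(−1.7064) = 0.18152.
P = 718.2 × 0.18152 = 130.37 Pa.

P ≈ 130 Pa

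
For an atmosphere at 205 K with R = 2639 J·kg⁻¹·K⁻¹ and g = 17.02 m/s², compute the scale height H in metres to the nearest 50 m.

H ≈ 31800 m

The scale height of an isothermal atmosphere is H = RT/g.
H = 2639 × 205 / 17.02 = 541000/17.02 = 31786 m.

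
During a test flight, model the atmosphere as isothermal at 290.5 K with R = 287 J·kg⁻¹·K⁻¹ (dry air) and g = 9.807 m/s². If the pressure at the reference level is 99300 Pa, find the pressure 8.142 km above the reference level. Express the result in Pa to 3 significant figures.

Scale height: H = RT/g = 287 × 290.5 / 9.807 = 8501.4 m.
Barometric formula: P = P₀ exp(−z/H).
z/H = 8142.0/8501.4 = 0.95772; exp(−0.95772) = 0.38377.
P = 99300 × 0.38377 = 38108 Pa.

P ≈ 38100 Pa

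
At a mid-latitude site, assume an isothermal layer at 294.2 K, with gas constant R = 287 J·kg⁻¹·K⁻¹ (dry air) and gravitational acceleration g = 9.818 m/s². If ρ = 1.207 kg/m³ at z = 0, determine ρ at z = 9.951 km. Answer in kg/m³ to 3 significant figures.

Scale height: H = RT/g = 287 × 294.2 / 9.818 = 8600.1 m.
In an isothermal atmosphere, density decays like pressure: ρ = ρ₀ exp(−z/H).
z/H = 9951.0/8600.1 = 1.1571; exp(−1.1571) = 0.31440.
ρ = 1.207 × 0.31440 = 0.37948 kg/m³.

ρ ≈ 0.379 kg/m³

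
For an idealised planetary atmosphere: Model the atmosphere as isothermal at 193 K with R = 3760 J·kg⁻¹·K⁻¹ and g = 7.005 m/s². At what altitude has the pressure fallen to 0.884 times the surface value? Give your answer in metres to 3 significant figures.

Scale height: H = RT/g = 3760 × 193 / 7.005 = 103590 m.
Set P/P₀ = exp(−z/H) = 0.884, so z = −H ln(0.884).
−ln(0.884) = 0.12330; z = 103590 × 0.12330 = 12773 m.

z ≈ 12800 m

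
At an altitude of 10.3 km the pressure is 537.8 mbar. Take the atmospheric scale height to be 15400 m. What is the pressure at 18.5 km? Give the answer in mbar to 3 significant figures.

Between two levels, P₂ = P₁ exp(−Δz/H) with Δz = z₂ − z₁.
Δz = 18500 − 10300 = 8200.0 m; Δz/H = 8200.0/15400 = 0.53247.
P₂ = 537.8 × exp(−0.53247) = 537.8 × 0.58715 = 315.77 mbar.

P ≈ 316 mbar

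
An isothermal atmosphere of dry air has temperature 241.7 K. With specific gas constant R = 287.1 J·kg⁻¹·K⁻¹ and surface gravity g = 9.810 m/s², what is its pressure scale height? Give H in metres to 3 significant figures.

The scale height of an isothermal atmosphere is H = RT/g.
H = 287.1 × 241.7 / 9.810 = 69392/9.810 = 7073.6 m.

H ≈ 7070 m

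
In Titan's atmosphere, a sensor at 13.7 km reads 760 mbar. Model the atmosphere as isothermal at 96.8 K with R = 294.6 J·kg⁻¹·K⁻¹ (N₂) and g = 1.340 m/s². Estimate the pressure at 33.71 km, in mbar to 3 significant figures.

Scale height: H = RT/g = 294.6 × 96.8 / 1.340 = 21282 m.
Between two levels, P₂ = P₁ exp(−Δz/H) with Δz = z₂ − z₁.
Δz = 33710 − 13700 = 20010 m; Δz/H = 20010/21282 = 0.94023.
P₂ = 760 × exp(−0.94023) = 760 × 0.39054 = 296.81 mbar.

P ≈ 297 mbar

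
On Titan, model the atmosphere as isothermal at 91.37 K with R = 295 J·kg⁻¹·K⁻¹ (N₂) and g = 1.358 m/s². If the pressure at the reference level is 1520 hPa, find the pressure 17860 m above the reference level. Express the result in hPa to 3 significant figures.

P ≈ 618 hPa

Scale height: H = RT/g = 295 × 91.37 / 1.358 = 19848 m.
Barometric formula: P = P₀ exp(−z/H).
z/H = 17860/19848 = 0.89984; exp(−0.89984) = 0.40663.
P = 1520 × 0.40663 = 618.08 hPa.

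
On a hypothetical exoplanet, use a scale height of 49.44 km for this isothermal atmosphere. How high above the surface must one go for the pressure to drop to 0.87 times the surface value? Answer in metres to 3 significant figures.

z ≈ 6890 m

Set P/P₀ = exp(−z/H) = 0.87, so z = −H ln(0.87).
−ln(0.87) = 0.13926; z = 49440 × 0.13926 = 6885.0 m.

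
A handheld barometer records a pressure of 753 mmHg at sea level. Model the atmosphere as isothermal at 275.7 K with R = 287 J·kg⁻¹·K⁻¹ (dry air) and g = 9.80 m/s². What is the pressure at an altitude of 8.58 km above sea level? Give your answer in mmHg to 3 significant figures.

P ≈ 260 mmHg

Scale height: H = RT/g = 287 × 275.7 / 9.80 = 8074.1 m.
Barometric formula: P = P₀ exp(−z/H).
z/H = 8580.0/8074.1 = 1.0627; exp(−1.0627) = 0.34552.
P = 753 × 0.34552 = 260.18 mmHg.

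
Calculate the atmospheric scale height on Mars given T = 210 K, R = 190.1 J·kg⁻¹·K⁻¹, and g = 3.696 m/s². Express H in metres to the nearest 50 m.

H ≈ 10800 m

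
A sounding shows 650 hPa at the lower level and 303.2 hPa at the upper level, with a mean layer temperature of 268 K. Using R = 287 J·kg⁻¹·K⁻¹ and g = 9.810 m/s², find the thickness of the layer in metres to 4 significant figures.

Δz ≈ 5979 m

Hypsometric equation: Δz = (R T̄/g) ln(P₁/P₂).
R T̄/g = 287 × 268 / 9.810 = 7840.6 m.
ln(650/303.2) = ln(2.1438) = 0.76258.
Δz = 7840.6 × 0.76258 = 5979.1 m.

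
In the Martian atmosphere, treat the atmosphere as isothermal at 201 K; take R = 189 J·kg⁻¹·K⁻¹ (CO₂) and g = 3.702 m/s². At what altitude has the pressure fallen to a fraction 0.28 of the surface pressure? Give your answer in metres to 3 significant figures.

Scale height: H = RT/g = 189 × 201 / 3.702 = 10262 m.
Set P/P₀ = exp(−z/H) = 0.28, so z = −H ln(0.28).
−ln(0.28) = 1.2730; z = 10262 × 1.2730 = 13064 m.

z ≈ 13100 m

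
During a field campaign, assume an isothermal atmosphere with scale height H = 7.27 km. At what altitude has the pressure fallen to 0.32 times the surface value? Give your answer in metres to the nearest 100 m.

z ≈ 8300 m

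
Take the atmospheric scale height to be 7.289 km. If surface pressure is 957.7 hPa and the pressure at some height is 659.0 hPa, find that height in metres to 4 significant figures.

z ≈ 2725 m

Invert the barometric formula: z = H ln(P₀/P).
P₀/P = 957.7/659.0 = 1.4533; ln(1.4533) = 0.37384.
z = 7289.0 × 0.37384 = 2724.9 m.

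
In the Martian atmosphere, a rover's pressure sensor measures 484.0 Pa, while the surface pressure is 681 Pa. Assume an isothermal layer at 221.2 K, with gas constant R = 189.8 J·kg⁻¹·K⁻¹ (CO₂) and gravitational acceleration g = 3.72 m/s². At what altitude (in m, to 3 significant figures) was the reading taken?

z ≈ 3850 m

Scale height: H = RT/g = 189.8 × 221.2 / 3.72 = 11286 m.
Invert the barometric formula: z = H ln(P₀/P).
P₀/P = 681/484.0 = 1.4070; ln(1.4070) = 0.34146.
z = 11286 × 0.34146 = 3853.7 m.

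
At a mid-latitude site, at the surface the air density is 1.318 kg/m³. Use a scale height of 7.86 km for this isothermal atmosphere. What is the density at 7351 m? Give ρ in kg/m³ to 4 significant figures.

ρ ≈ 0.5173 kg/m³

In an isothermal atmosphere, density decays like pressure: ρ = ρ₀ exp(−z/H).
z/H = 7351.0/7860.0 = 0.93524; exp(−0.93524) = 0.39249.
ρ = 1.318 × 0.39249 = 0.51730 kg/m³.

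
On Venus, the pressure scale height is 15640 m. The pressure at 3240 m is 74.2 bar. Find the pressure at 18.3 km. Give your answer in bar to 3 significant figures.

P ≈ 28.3 bar

Between two levels, P₂ = P₁ exp(−Δz/H) with Δz = z₂ − z₁.
Δz = 18300 − 3240.0 = 15060 m; Δz/H = 15060/15640 = 0.96292.
P₂ = 74.2 × exp(−0.96292) = 74.2 × 0.38178 = 28.328 bar.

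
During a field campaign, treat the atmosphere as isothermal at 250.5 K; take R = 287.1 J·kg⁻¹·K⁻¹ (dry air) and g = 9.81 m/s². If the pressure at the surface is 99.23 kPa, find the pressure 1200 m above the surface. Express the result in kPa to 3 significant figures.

P ≈ 84.2 kPa

Scale height: H = RT/g = 287.1 × 250.5 / 9.81 = 7331.1 m.
Barometric formula: P = P₀ exp(−z/H).
z/H = 1200.0/7331.1 = 0.16369; exp(−0.16369) = 0.84901.
P = 99.23 × 0.84901 = 84.247 kPa.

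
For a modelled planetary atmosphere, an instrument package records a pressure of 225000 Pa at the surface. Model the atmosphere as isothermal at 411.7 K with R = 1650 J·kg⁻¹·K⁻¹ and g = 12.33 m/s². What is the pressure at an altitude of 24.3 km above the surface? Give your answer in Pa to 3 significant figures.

Scale height: H = RT/g = 1650 × 411.7 / 12.33 = 55094 m.
Barometric formula: P = P₀ exp(−z/H).
z/H = 24300/55094 = 0.44106; exp(−0.44106) = 0.64335.
P = 225000 × 0.64335 = 144750 Pa.

P ≈ 145000 Pa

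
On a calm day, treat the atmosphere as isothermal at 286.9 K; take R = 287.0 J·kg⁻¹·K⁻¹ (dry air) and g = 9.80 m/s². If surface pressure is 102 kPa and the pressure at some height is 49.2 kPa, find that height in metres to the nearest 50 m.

Scale height: H = RT/g = 287.0 × 286.9 / 9.80 = 8402.1 m.
Invert the barometric formula: z = H ln(P₀/P).
P₀/P = 102/49.2 = 2.0732; ln(2.0732) = 0.72909.
z = 8402.1 × 0.72909 = 6125.9 m.

z ≈ 6150 m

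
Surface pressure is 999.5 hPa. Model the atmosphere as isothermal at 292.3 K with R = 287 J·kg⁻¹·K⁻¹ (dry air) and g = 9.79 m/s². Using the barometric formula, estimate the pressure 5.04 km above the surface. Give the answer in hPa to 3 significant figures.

P ≈ 555 hPa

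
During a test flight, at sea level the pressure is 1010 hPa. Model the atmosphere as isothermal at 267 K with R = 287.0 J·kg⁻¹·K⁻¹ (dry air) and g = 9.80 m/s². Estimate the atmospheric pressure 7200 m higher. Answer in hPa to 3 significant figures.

Scale height: H = RT/g = 287.0 × 267 / 9.80 = 7819.3 m.
Barometric formula: P = P₀ exp(−z/H).
z/H = 7200.0/7819.3 = 0.92080; exp(−0.92080) = 0.39820.
P = 1010 × 0.39820 = 402.18 hPa.

P ≈ 402 hPa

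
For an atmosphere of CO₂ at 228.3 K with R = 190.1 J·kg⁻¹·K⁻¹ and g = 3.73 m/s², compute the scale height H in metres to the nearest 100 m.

The scale height of an isothermal atmosphere is H = RT/g.
H = 190.1 × 228.3 / 3.73 = 43400/3.73 = 11635 m.

H ≈ 11600 m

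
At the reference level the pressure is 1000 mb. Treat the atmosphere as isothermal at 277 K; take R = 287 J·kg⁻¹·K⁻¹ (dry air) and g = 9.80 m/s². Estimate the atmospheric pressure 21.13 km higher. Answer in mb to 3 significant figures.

P ≈ 73.9 mb

Scale height: H = RT/g = 287 × 277 / 9.80 = 8112.1 m.
Barometric formula: P = P₀ exp(−z/H).
z/H = 21130/8112.1 = 2.6048; exp(−2.6048) = 0.073918.
P = 1000 × 0.073918 = 73.918 mb.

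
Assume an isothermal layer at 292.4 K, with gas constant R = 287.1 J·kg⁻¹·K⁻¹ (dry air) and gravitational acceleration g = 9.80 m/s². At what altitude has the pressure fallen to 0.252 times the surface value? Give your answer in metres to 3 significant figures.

z ≈ 11800 m

Scale height: H = RT/g = 287.1 × 292.4 / 9.80 = 8566.1 m.
Set P/P₀ = exp(−z/H) = 0.252, so z = −H ln(0.252).
−ln(0.252) = 1.3783; z = 8566.1 × 1.3783 = 11807 m.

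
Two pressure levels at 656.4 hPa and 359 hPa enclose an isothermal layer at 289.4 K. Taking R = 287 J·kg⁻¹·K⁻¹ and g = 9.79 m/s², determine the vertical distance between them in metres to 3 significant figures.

Hypsometric equation: Δz = (R T̄/g) ln(P₁/P₂).
R T̄/g = 287 × 289.4 / 9.79 = 8483.9 m.
ln(656.4/359) = ln(1.8284) = 0.60344.
Δz = 8483.9 × 0.60344 = 5119.5 m.

Δz ≈ 5120 m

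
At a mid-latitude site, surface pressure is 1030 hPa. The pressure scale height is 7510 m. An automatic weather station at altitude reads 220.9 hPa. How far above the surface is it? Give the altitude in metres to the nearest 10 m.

z ≈ 11560 m

Invert the barometric formula: z = H ln(P₀/P).
P₀/P = 1030/220.9 = 4.6627; ln(4.6627) = 1.5396.
z = 7510.0 × 1.5396 = 11562 m.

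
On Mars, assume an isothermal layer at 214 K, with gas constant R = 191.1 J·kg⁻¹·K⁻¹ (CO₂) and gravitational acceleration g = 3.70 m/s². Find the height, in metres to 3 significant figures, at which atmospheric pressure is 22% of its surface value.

z ≈ 16700 m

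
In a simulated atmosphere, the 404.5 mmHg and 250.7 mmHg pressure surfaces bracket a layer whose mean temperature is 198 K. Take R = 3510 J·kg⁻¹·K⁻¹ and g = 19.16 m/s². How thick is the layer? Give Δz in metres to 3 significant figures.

Δz ≈ 17400 m

Hypsometric equation: Δz = (R T̄/g) ln(P₁/P₂).
R T̄/g = 3510 × 198 / 19.16 = 36272 m.
ln(404.5/250.7) = ln(1.6135) = 0.47841.
Δz = 36272 × 0.47841 = 17353 m.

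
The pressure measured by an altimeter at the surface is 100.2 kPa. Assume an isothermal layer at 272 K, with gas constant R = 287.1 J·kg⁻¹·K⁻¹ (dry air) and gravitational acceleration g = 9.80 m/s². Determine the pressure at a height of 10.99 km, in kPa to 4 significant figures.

Scale height: H = RT/g = 287.1 × 272 / 9.80 = 7968.5 m.
Barometric formula: P = P₀ exp(−z/H).
z/H = 10990/7968.5 = 1.3792; exp(−1.3792) = 0.25178.
P = 100.2 × 0.25178 = 25.228 kPa.

P ≈ 25.23 kPa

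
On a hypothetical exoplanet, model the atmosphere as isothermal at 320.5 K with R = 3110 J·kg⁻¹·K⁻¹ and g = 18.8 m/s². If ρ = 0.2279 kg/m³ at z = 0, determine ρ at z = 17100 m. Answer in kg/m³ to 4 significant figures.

ρ ≈ 0.1651 kg/m³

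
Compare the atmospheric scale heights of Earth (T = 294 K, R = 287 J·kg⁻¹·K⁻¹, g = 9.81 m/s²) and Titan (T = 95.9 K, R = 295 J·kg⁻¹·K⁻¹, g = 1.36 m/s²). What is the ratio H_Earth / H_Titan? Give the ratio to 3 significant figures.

H = RT/g for each body.
H_Earth = 287 × 294 / 9.81 = 8601.2 m.
H_Titan = 295 × 95.9 / 1.36 = 20802 m.
H_Earth/H_Titan = 8601.2/20802 = 0.41348.

H_Earth/H_Titan ≈ 0.413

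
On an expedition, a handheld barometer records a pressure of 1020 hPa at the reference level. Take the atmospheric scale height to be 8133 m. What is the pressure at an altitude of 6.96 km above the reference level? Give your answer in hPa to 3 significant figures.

Barometric formula: P = P₀ exp(−z/H).
z/H = 6960.0/8133.0 = 0.85577; exp(−0.85577) = 0.42496.
P = 1020 × 0.42496 = 433.46 hPa.

P ≈ 433 hPa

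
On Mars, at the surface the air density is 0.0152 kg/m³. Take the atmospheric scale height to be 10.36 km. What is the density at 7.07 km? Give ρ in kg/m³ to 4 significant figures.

ρ ≈ 0.007682 kg/m³

In an isothermal atmosphere, density decays like pressure: ρ = ρ₀ exp(−z/H).
z/H = 7070.0/10360 = 0.68243; exp(−0.68243) = 0.50539.
ρ = 0.0152 × 0.50539 = 0.0076819 kg/m³.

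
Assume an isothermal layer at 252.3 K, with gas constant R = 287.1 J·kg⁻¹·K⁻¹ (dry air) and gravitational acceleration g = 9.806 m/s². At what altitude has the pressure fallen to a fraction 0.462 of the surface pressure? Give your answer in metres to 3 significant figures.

z ≈ 5700 m

Scale height: H = RT/g = 287.1 × 252.3 / 9.806 = 7386.8 m.
Set P/P₀ = exp(−z/H) = 0.462, so z = −H ln(0.462).
−ln(0.462) = 0.77219; z = 7386.8 × 0.77219 = 5704.0 m.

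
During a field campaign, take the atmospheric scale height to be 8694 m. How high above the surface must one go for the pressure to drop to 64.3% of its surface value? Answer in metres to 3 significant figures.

z ≈ 3840 m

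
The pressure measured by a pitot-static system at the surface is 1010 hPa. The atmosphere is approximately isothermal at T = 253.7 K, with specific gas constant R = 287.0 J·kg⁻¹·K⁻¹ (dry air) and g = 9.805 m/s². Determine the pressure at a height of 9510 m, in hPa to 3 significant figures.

Scale height: H = RT/g = 287.0 × 253.7 / 9.805 = 7426.0 m.
Barometric formula: P = P₀ exp(−z/H).
z/H = 9510.0/7426.0 = 1.2806; exp(−1.2806) = 0.27787.
P = 1010 × 0.27787 = 280.65 hPa.

P ≈ 281 hPa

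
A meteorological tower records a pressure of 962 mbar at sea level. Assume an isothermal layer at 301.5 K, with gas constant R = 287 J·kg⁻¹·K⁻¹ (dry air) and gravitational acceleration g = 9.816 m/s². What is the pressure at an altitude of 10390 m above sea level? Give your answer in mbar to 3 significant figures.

Scale height: H = RT/g = 287 × 301.5 / 9.816 = 8815.3 m.
Barometric formula: P = P₀ exp(−z/H).
z/H = 10390/8815.3 = 1.1786; exp(−1.1786) = 0.30771.
P = 962 × 0.30771 = 296.02 mbar.

P ≈ 296 mbar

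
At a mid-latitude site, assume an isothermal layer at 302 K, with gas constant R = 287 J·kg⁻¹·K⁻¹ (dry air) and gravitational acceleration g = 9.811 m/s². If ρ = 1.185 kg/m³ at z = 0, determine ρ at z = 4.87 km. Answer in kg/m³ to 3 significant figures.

ρ ≈ 0.683 kg/m³

Scale height: H = RT/g = 287 × 302 / 9.811 = 8834.4 m.
In an isothermal atmosphere, density decays like pressure: ρ = ρ₀ exp(−z/H).
z/H = 4870.0/8834.4 = 0.55125; exp(−0.55125) = 0.57623.
ρ = 1.185 × 0.57623 = 0.68283 kg/m³.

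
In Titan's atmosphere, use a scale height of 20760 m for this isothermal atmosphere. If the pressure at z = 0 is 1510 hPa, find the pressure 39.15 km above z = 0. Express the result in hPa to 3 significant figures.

P ≈ 229 hPa

Barometric formula: P = P₀ exp(−z/H).
z/H = 39150/20760 = 1.8858; exp(−1.8858) = 0.15171.
P = 1510 × 0.15171 = 229.08 hPa.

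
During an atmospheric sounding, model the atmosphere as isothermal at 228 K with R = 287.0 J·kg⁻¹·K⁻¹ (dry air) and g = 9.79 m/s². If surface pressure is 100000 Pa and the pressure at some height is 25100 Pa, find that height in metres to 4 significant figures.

Scale height: H = RT/g = 287.0 × 228 / 9.79 = 6684.0 m.
Invert the barometric formula: z = H ln(P₀/P).
P₀/P = 100000/25100 = 3.9841; ln(3.9841) = 1.3823.
z = 6684.0 × 1.3823 = 9239.3 m.

z ≈ 9239 m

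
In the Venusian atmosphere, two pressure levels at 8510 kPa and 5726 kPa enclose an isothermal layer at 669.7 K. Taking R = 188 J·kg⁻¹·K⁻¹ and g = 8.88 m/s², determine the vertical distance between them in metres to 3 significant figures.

Δz ≈ 5620 m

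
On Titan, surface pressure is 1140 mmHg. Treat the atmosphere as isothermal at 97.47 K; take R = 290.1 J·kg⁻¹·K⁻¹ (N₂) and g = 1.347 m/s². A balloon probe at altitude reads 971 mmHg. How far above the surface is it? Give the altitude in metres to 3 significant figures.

Scale height: H = RT/g = 290.1 × 97.47 / 1.347 = 20992 m.
Invert the barometric formula: z = H ln(P₀/P).
P₀/P = 1140/971 = 1.1740; ln(1.1740) = 0.16042.
z = 20992 × 0.16042 = 3367.5 m.

z ≈ 3370 m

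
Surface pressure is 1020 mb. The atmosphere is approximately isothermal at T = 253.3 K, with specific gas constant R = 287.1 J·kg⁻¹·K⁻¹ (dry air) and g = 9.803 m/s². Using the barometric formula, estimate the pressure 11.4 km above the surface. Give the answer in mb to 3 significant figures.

Scale height: H = RT/g = 287.1 × 253.3 / 9.803 = 7418.4 m.
Barometric formula: P = P₀ exp(−z/H).
z/H = 11400/7418.4 = 1.5367; exp(−1.5367) = 0.21509.
P = 1020 × 0.21509 = 219.39 mb.

P ≈ 219 mb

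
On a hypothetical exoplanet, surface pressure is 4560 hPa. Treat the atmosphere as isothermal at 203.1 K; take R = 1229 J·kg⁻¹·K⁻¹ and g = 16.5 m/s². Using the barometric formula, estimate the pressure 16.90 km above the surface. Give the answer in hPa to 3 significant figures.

P ≈ 1490 hPa

Scale height: H = RT/g = 1229 × 203.1 / 16.5 = 15128 m.
Barometric formula: P = P₀ exp(−z/H).
z/H = 16900/15128 = 1.1171; exp(−1.1171) = 0.32723.
P = 4560 × 0.32723 = 1492.2 hPa.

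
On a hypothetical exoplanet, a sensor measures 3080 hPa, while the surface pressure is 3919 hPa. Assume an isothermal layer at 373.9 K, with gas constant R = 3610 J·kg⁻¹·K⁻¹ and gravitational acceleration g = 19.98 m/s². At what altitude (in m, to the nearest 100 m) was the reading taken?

Scale height: H = RT/g = 3610 × 373.9 / 19.98 = 67557 m.
Invert the barometric formula: z = H ln(P₀/P).
P₀/P = 3919/3080 = 1.2724; ln(1.2724) = 0.24090.
z = 67557 × 0.24090 = 16274 m.

z ≈ 16300 m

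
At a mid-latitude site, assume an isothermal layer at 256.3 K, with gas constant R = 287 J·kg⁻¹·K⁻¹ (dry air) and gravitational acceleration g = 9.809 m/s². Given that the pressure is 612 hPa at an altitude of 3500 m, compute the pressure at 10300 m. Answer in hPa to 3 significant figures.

P ≈ 247 hPa

Scale height: H = RT/g = 287 × 256.3 / 9.809 = 7499.0 m.
Between two levels, P₂ = P₁ exp(−Δz/H) with Δz = z₂ − z₁.
Δz = 10300 − 3500.0 = 6800.0 m; Δz/H = 6800.0/7499.0 = 0.90679.
P₂ = 612 × exp(−0.90679) = 612 × 0.40382 = 247.14 hPa.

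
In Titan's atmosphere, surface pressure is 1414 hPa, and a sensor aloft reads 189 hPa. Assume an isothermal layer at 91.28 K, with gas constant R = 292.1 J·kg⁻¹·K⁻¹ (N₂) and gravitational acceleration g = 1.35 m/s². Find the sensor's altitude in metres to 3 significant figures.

z ≈ 39700 m

Scale height: H = RT/g = 292.1 × 91.28 / 1.35 = 19750 m.
Invert the barometric formula: z = H ln(P₀/P).
P₀/P = 1414/189 = 7.4815; ln(7.4815) = 2.0124.
z = 19750 × 2.0124 = 39745 m.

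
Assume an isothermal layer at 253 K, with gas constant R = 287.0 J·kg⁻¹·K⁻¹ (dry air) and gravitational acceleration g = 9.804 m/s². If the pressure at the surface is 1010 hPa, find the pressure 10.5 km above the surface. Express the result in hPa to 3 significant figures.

P ≈ 245 hPa

Scale height: H = RT/g = 287.0 × 253 / 9.804 = 7406.3 m.
Barometric formula: P = P₀ exp(−z/H).
z/H = 10500/7406.3 = 1.4177; exp(−1.4177) = 0.24227.
P = 1010 × 0.24227 = 244.69 hPa.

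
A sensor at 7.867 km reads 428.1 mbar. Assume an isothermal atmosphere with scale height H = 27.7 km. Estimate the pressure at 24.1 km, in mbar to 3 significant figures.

Between two levels, P₂ = P₁ exp(−Δz/H) with Δz = z₂ − z₁.
Δz = 24100 − 7867.0 = 16233 m; Δz/H = 16233/27700 = 0.58603.
P₂ = 428.1 × exp(−0.58603) = 428.1 × 0.55653 = 238.25 mbar.

P ≈ 238 mbar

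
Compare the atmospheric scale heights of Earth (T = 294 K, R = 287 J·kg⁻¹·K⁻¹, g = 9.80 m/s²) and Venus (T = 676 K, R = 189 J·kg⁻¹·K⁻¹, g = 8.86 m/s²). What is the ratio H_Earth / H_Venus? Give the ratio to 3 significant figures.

H = RT/g for each body.
H_Earth = 287 × 294 / 9.80 = 8610.0 m.
H_Venus = 189 × 676 / 8.86 = 14420 m.
H_Earth/H_Venus = 8610.0/14420 = 0.59709.

H_Earth/H_Venus ≈ 0.597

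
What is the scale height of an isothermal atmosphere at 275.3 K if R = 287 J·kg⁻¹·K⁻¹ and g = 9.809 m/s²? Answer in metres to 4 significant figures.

H ≈ 8055 m

The scale height of an isothermal atmosphere is H = RT/g.
H = 287 × 275.3 / 9.809 = 79011/9.809 = 8054.9 m.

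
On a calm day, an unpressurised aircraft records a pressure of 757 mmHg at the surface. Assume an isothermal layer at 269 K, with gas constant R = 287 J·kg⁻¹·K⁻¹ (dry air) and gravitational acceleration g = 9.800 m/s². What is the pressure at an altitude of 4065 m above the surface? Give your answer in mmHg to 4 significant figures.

P ≈ 451.9 mmHg

Scale height: H = RT/g = 287 × 269 / 9.800 = 7877.9 m.
Barometric formula: P = P₀ exp(−z/H).
z/H = 4065.0/7877.9 = 0.51600; exp(−0.51600) = 0.59690.
P = 757 × 0.59690 = 451.85 mmHg.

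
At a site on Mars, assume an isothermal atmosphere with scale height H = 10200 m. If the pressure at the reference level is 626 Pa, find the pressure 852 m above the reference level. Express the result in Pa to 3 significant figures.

Barometric formula: P = P₀ exp(−z/H).
z/H = 852.00/10200 = 0.083529; exp(−0.083529) = 0.91986.
P = 626 × 0.91986 = 575.83 Pa.

P ≈ 576 Pa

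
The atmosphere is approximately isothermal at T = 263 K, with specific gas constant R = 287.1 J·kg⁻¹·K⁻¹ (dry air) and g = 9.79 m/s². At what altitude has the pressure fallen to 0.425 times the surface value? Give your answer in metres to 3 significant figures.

Scale height: H = RT/g = 287.1 × 263 / 9.79 = 7712.7 m.
Set P/P₀ = exp(−z/H) = 0.425, so z = −H ln(0.425).
−ln(0.425) = 0.85567; z = 7712.7 × 0.85567 = 6599.5 m.

z ≈ 6600 m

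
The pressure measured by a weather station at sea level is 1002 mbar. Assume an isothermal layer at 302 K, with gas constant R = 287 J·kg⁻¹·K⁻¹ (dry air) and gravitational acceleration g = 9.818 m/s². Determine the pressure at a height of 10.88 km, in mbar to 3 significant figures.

Scale height: H = RT/g = 287 × 302 / 9.818 = 8828.1 m.
Barometric formula: P = P₀ exp(−z/H).
z/H = 10880/8828.1 = 1.2324; exp(−1.2324) = 0.29159.
P = 1002 × 0.29159 = 292.17 mbar.

P ≈ 292 mbar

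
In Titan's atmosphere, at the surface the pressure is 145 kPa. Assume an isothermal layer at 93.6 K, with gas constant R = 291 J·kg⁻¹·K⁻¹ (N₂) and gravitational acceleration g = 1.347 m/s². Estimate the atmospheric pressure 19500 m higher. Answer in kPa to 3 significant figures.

Scale height: H = RT/g = 291 × 93.6 / 1.347 = 20221 m.
Barometric formula: P = P₀ exp(−z/H).
z/H = 19500/20221 = 0.96434; exp(−0.96434) = 0.38123.
P = 145 × 0.38123 = 55.278 kPa.

P ≈ 55.3 kPa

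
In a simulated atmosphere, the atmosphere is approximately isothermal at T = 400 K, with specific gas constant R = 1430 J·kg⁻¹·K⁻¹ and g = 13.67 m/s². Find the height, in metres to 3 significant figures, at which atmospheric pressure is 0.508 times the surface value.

z ≈ 28300 m

Scale height: H = RT/g = 1430 × 400 / 13.67 = 41843 m.
Set P/P₀ = exp(−z/H) = 0.508, so z = −H ln(0.508).
−ln(0.508) = 0.67727; z = 41843 × 0.67727 = 28339 m.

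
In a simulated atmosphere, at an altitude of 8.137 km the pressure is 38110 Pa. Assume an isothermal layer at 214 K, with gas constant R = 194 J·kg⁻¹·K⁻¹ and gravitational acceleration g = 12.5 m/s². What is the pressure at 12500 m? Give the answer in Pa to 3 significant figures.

Scale height: H = RT/g = 194 × 214 / 12.5 = 3321.3 m.
Between two levels, P₂ = P₁ exp(−Δz/H) with Δz = z₂ − z₁.
Δz = 12500 − 8137.0 = 4363.0 m; Δz/H = 4363.0/3321.3 = 1.3136.
P₂ = 38110 × exp(−1.3136) = 38110 × 0.26885 = 10246 Pa.

P ≈ 10200 Pa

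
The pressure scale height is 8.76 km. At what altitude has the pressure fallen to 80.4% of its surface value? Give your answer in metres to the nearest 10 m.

z ≈ 1910 m

Set P/P₀ = exp(−z/H) = 0.804, so z = −H ln(0.804).
−ln(0.804) = 0.21816; z = 8760.0 × 0.21816 = 1911.1 m.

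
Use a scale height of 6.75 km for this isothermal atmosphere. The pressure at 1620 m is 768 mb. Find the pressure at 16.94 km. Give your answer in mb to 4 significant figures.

P ≈ 79.37 mb

Between two levels, P₂ = P₁ exp(−Δz/H) with Δz = z₂ − z₁.
Δz = 16940 − 1620.0 = 15320 m; Δz/H = 15320/6750.0 = 2.2696.
P₂ = 768 × exp(−2.2696) = 768 × 0.10335 = 79.373 mb.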